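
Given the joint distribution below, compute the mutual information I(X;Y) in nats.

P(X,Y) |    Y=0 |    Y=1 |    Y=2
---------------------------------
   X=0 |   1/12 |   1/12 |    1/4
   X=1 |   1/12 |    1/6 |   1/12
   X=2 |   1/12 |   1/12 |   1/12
0.0604 nats

Mutual information: I(X;Y) = H(X) + H(Y) - H(X,Y)

Marginals:
P(X) = (5/12, 1/3, 1/4), H(X) = 1.0776 nats
P(Y) = (1/4, 1/3, 5/12), H(Y) = 1.0776 nats

Joint entropy: H(X,Y) = 2.0947 nats

I(X;Y) = 1.0776 + 1.0776 - 2.0947 = 0.0604 nats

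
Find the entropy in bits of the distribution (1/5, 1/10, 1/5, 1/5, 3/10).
2.2464 bits

Shannon entropy is H(X) = -Σ p(x) log p(x).

For P = (1/5, 1/10, 1/5, 1/5, 3/10):
H = -1/5 × log_2(1/5) -1/10 × log_2(1/10) -1/5 × log_2(1/5) -1/5 × log_2(1/5) -3/10 × log_2(3/10)
H = 2.2464 bits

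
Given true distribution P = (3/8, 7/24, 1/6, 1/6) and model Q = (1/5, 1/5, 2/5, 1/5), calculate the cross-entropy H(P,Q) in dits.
0.6488 dits

Cross-entropy: H(P,Q) = -Σ p(x) log q(x)

Alternatively: H(P,Q) = H(P) + D_KL(P||Q)
H(P) = 0.5752 dits
D_KL(P||Q) = 0.0736 dits

H(P,Q) = 0.5752 + 0.0736 = 0.6488 dits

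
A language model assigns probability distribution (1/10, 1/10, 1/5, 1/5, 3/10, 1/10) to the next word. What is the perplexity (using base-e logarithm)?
5.4507

Perplexity is e^H (or exp(H) for natural log).

First, H = -Σ p log p = 1.6957 nats
Perplexity = e^1.6957 = 5.4507

Interpretation: The model's uncertainty is equivalent to choosing uniformly among 5.5 options.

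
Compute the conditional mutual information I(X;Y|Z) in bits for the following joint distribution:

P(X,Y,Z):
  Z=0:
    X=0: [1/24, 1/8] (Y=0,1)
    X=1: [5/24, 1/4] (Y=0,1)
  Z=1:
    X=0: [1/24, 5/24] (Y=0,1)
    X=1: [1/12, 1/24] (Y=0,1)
0.0831 bits

Conditional mutual information: I(X;Y|Z) = H(X|Z) + H(Y|Z) - H(X,Y|Z)

H(Z) = 0.9544
H(X,Z) = 1.8217 → H(X|Z) = 0.8673
H(Y,Z) = 1.9056 → H(Y|Z) = 0.9512
H(X,Y,Z) = 2.6898 → H(X,Y|Z) = 1.7354

I(X;Y|Z) = 0.8673 + 0.9512 - 1.7354 = 0.0831 bits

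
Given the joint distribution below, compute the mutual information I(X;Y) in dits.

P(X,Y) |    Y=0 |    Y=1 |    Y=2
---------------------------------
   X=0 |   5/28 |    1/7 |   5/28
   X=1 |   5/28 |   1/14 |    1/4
0.0079 dits

Mutual information: I(X;Y) = H(X) + H(Y) - H(X,Y)

Marginals:
P(X) = (1/2, 1/2), H(X) = 0.3010 dits
P(Y) = (5/14, 3/14, 3/7), H(Y) = 0.4608 dits

Joint entropy: H(X,Y) = 0.7539 dits

I(X;Y) = 0.3010 + 0.4608 - 0.7539 = 0.0079 dits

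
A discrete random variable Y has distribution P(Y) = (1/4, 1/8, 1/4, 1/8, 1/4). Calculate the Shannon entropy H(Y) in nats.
1.5596 nats

Shannon entropy is H(X) = -Σ p(x) log p(x).

For P = (1/4, 1/8, 1/4, 1/8, 1/4):
H = -1/4 × log_e(1/4) -1/8 × log_e(1/8) -1/4 × log_e(1/4) -1/8 × log_e(1/8) -1/4 × log_e(1/4)
H = 1.5596 nats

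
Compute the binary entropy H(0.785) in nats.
0.5205 nats

The binary entropy function is:
H(p) = -p log(p) - (1-p) log(1-p)

H(0.785) = -0.785 × log_e(0.785) - 0.215 × log_e(0.215)
H(0.785) = 0.5205 nats

Note: Binary entropy is maximized at p=0.5 (H=1 bit) and minimized at p=0 or p=1 (H=0).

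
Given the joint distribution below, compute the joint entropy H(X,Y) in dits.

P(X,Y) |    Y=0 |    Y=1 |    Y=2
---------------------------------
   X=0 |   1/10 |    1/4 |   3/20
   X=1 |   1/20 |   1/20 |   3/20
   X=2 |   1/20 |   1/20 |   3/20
0.8815 dits

Joint entropy is H(X,Y) = -Σ_{x,y} p(x,y) log p(x,y).

Summing over all non-zero entries:
H(X,Y) = -[1/10·log_10(1/10) + 1/4·log_10(1/4) + 3/20·log_10(3/20) + 1/20·log_10(1/20) + 1/20·log_10(1/20) + 3/20·log_10(3/20) + 1/20·log_10(1/20) + 1/20·log_10(1/20) + 3/20·log_10(3/20)]
H(X,Y) = 0.8815 dits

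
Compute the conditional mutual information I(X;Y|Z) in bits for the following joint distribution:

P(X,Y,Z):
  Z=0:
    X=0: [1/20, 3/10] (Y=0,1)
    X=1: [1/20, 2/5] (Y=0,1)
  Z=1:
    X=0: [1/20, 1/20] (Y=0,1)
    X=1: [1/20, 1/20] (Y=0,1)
0.0013 bits

Conditional mutual information: I(X;Y|Z) = H(X|Z) + H(Y|Z) - H(X,Y|Z)

H(Z) = 0.7219
H(X,Z) = 1.7129 → H(X|Z) = 0.9910
H(Y,Z) = 1.3568 → H(Y|Z) = 0.6349
H(X,Y,Z) = 2.3464 → H(X,Y|Z) = 1.6245

I(X;Y|Z) = 0.9910 + 0.6349 - 1.6245 = 0.0013 bits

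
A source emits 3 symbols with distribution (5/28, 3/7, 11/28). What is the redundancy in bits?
0.0877 bits

Redundancy measures how far a source is from maximum entropy:
R = H_max - H(X)

Maximum entropy for 3 symbols: H_max = log_2(3) = 1.5850 bits
Actual entropy: H(X) = 1.4972 bits
Redundancy: R = 1.5850 - 1.4972 = 0.0877 bits

This redundancy represents potential for compression: the source could be compressed by 0.0877 bits per symbol.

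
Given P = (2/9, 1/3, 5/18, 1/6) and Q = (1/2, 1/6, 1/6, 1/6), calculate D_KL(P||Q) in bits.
0.2781 bits

KL divergence: D_KL(P||Q) = Σ p(x) log(p(x)/q(x))

Computing term by term:
  x=0: 2/9 × log_2[(2/9)/(1/2)] = 2/9 × -1.1699 = -0.2600
  x=1: 1/3 × log_2[(1/3)/(1/6)] = 1/3 × 1.0000 = 0.3333
  x=2: 5/18 × log_2[(5/18)/(1/6)] = 5/18 × 0.7370 = 0.2047
  x=3: 1/6 × log_2[(1/6)/(1/6)] = 1/6 × 0.0000 = 0.0000

D_KL(P||Q) = 0.2781 bits

Note: KL divergence is always non-negative and equals 0 iff P = Q.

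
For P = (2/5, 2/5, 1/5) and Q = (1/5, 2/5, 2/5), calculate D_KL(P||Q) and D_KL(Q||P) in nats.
D_KL(P||Q) = 0.1386, D_KL(Q||P) = 0.1386

KL divergence is not symmetric: D_KL(P||Q) ≠ D_KL(Q||P) in general.

D_KL(P||Q) = 0.1386 nats
D_KL(Q||P) = 0.1386 nats

In this case they happen to be equal (to 4 decimal places).

This asymmetry is why KL divergence is not a true distance metric.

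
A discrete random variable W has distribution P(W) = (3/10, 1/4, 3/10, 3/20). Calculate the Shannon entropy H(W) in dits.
0.5878 dits

Shannon entropy is H(X) = -Σ p(x) log p(x).

For P = (3/10, 1/4, 3/10, 3/20):
H = -3/10 × log_10(3/10) -1/4 × log_10(1/4) -3/10 × log_10(3/10) -3/20 × log_10(3/20)
H = 0.5878 dits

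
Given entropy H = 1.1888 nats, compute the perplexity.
3.2831

Perplexity is e^H (or exp(H) for natural log).

H = 1.1888 nats
Perplexity = e^1.1888 = 3.2831

Interpretation: The model's uncertainty is equivalent to choosing uniformly among 3.3 options.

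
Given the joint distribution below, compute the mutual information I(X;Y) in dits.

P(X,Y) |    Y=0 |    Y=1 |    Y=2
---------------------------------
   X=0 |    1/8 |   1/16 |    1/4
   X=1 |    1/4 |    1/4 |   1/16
0.0581 dits

Mutual information: I(X;Y) = H(X) + H(Y) - H(X,Y)

Marginals:
P(X) = (7/16, 9/16), H(X) = 0.2976 dits
P(Y) = (3/8, 5/16, 5/16), H(Y) = 0.4755 dits

Joint entropy: H(X,Y) = 0.7149 dits

I(X;Y) = 0.2976 + 0.4755 - 0.7149 = 0.0581 dits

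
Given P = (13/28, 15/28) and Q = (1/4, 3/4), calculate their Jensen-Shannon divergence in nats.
0.0253 nats

Jensen-Shannon divergence is:
JSD(P||Q) = 0.5 × D_KL(P||M) + 0.5 × D_KL(Q||M)
where M = 0.5 × (P + Q) is the mixture distribution.

M = 0.5 × (13/28, 15/28) + 0.5 × (1/4, 3/4) = (5/14, 9/14)

D_KL(P||M) = 0.0241 nats
D_KL(Q||M) = 0.0264 nats

JSD(P||Q) = 0.5 × 0.0241 + 0.5 × 0.0264 = 0.0253 nats

Unlike KL divergence, JSD is symmetric and bounded: 0 ≤ JSD ≤ log(2).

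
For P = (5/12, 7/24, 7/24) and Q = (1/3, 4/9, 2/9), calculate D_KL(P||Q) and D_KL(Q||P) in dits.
D_KL(P||Q) = 0.0215, D_KL(Q||P) = 0.0228

KL divergence is not symmetric: D_KL(P||Q) ≠ D_KL(Q||P) in general.

D_KL(P||Q) = 0.0215 dits
D_KL(Q||P) = 0.0228 dits

No, they are not equal!

This asymmetry is why KL divergence is not a true distance metric.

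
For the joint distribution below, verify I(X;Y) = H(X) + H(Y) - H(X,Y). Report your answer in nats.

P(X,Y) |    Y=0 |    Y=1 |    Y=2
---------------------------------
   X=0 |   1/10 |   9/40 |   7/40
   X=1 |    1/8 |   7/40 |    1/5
I(X;Y) = 0.0054 nats

Mutual information has multiple equivalent forms:
- I(X;Y) = H(X) - H(X|Y)
- I(X;Y) = H(Y) - H(Y|X)
- I(X;Y) = H(X) + H(Y) - H(X,Y)

Computing all quantities:
H(X) = 0.6931, H(Y) = 1.0699, H(X,Y) = 1.7577
H(X|Y) = 0.6878, H(Y|X) = 1.0646

Verification:
H(X) - H(X|Y) = 0.6931 - 0.6878 = 0.0054
H(Y) - H(Y|X) = 1.0699 - 1.0646 = 0.0054
H(X) + H(Y) - H(X,Y) = 0.6931 + 1.0699 - 1.7577 = 0.0054

All forms give I(X;Y) = 0.0054 nats. ✓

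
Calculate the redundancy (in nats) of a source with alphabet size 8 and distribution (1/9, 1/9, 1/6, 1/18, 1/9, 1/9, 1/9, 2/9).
0.0653 nats

Redundancy measures how far a source is from maximum entropy:
R = H_max - H(X)

Maximum entropy for 8 symbols: H_max = log_e(8) = 2.0794 nats
Actual entropy: H(X) = 2.0141 nats
Redundancy: R = 2.0794 - 2.0141 = 0.0653 nats

This redundancy represents potential for compression: the source could be compressed by 0.0653 nats per symbol.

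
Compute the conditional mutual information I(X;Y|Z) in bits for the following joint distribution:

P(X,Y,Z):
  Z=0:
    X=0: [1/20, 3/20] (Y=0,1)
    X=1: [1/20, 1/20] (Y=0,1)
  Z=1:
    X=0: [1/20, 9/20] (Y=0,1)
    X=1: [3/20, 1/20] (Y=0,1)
0.2207 bits

Conditional mutual information: I(X;Y|Z) = H(X|Z) + H(Y|Z) - H(X,Y|Z)

H(Z) = 0.8813
H(X,Z) = 1.7610 → H(X|Z) = 0.8797
H(Y,Z) = 1.7610 → H(Y|Z) = 0.8797
H(X,Y,Z) = 2.4200 → H(X,Y|Z) = 1.5387

I(X;Y|Z) = 0.8797 + 0.8797 - 1.5387 = 0.2207 bits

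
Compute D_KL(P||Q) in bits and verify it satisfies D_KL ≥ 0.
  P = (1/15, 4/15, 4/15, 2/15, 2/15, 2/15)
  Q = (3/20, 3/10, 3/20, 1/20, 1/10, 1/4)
0.2211 bits

KL divergence satisfies the Gibbs inequality: D_KL(P||Q) ≥ 0 for all distributions P, Q.

D_KL(P||Q) = Σ p(x) log(p(x)/q(x))
Term by term:
  x=0: 1/15 × log_2[(1/15)/(3/20)] = -0.0780
  x=1: 4/15 × log_2[(4/15)/(3/10)] = -0.0453
  x=2: 4/15 × log_2[(4/15)/(3/20)] = 0.2214
  x=3: 2/15 × log_2[(2/15)/(1/20)] = 0.1887
  x=4: 2/15 × log_2[(2/15)/(1/10)] = 0.0553
  x=5: 2/15 × log_2[(2/15)/(1/4)] = -0.1209
D_KL(P||Q) = 0.2211 bits

D_KL(P||Q) = 0.2211 ≥ 0 ✓

This non-negativity is a fundamental property: relative entropy cannot be negative because it measures how different Q is from P.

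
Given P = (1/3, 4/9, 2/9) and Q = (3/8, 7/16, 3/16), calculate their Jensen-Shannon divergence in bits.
0.0020 bits

Jensen-Shannon divergence is:
JSD(P||Q) = 0.5 × D_KL(P||M) + 0.5 × D_KL(Q||M)
where M = 0.5 × (P + Q) is the mixture distribution.

M = 0.5 × (1/3, 4/9, 2/9) + 0.5 × (3/8, 7/16, 3/16) = (0.354167, 0.440972, 0.204861)

D_KL(P||M) = 0.0020 bits
D_KL(Q||M) = 0.0020 bits

JSD(P||Q) = 0.5 × 0.0020 + 0.5 × 0.0020 = 0.0020 bits

Unlike KL divergence, JSD is symmetric and bounded: 0 ≤ JSD ≤ log(2).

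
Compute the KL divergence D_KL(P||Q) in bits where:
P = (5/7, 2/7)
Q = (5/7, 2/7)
0.0000 bits

KL divergence: D_KL(P||Q) = Σ p(x) log(p(x)/q(x))

Computing term by term:
  x=0: 5/7 × log_2[(5/7)/(5/7)] = 5/7 × 0.0000 = 0.0000
  x=1: 2/7 × log_2[(2/7)/(2/7)] = 2/7 × 0.0000 = 0.0000

D_KL(P||Q) = 0.0000 bits

Note: KL divergence is always non-negative and equals 0 iff P = Q.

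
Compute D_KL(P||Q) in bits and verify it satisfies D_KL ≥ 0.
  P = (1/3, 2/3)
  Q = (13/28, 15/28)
0.0510 bits

KL divergence satisfies the Gibbs inequality: D_KL(P||Q) ≥ 0 for all distributions P, Q.

D_KL(P||Q) = Σ p(x) log(p(x)/q(x))
Term by term:
  x=0: 1/3 × log_2[(1/3)/(13/28)] = -0.1593
  x=1: 2/3 × log_2[(2/3)/(15/28)] = 0.2103
D_KL(P||Q) = 0.0510 bits

D_KL(P||Q) = 0.0510 ≥ 0 ✓

This non-negativity is a fundamental property: relative entropy cannot be negative because it measures how different Q is from P.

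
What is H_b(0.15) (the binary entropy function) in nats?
0.4227 nats

The binary entropy function is:
H(p) = -p log(p) - (1-p) log(1-p)

H(0.15) = -0.15 × log_e(0.15) - 0.85 × log_e(0.85)
H(0.15) = 0.4227 nats

Note: Binary entropy is maximized at p=0.5 (H=1 bit) and minimized at p=0 or p=1 (H=0).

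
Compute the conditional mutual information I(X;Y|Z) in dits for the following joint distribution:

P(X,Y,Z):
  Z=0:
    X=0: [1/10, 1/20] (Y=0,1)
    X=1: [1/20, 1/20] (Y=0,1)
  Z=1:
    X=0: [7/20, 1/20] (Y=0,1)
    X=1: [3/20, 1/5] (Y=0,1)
0.0396 dits

Conditional mutual information: I(X;Y|Z) = H(X|Z) + H(Y|Z) - H(X,Y|Z)

H(Z) = 0.2442
H(X,Z) = 0.5423 → H(X|Z) = 0.2981
H(Y,Z) = 0.5246 → H(Y|Z) = 0.2804
H(X,Y,Z) = 0.7832 → H(X,Y|Z) = 0.5389

I(X;Y|Z) = 0.2981 + 0.2804 - 0.5389 = 0.0396 dits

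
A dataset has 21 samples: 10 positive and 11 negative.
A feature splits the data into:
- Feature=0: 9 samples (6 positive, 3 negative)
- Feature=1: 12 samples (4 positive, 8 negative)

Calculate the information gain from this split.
0.0801 bits

Information Gain = H(Y) - H(Y|Feature)

Before split:
P(positive) = 10/21 = 0.4762
H(Y) = 0.9984 bits

After split:
Feature=0: H = 0.9183 bits (weight = 9/21)
Feature=1: H = 0.9183 bits (weight = 12/21)
H(Y|Feature) = (9/21)×0.9183 + (12/21)×0.9183 = 0.9183 bits

Information Gain = 0.9984 - 0.9183 = 0.0801 bits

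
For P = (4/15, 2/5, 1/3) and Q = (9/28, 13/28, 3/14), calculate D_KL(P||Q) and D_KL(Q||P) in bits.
D_KL(P||Q) = 0.0546, D_KL(Q||P) = 0.0498

KL divergence is not symmetric: D_KL(P||Q) ≠ D_KL(Q||P) in general.

D_KL(P||Q) = 0.0546 bits
D_KL(Q||P) = 0.0498 bits

No, they are not equal!

This asymmetry is why KL divergence is not a true distance metric.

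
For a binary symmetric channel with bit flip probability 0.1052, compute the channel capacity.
0.5147 bits

For a binary symmetric channel (BSC) with error probability p:
Capacity C = 1 - H(p) bits per symbol

where H(p) = -p log₂(p) - (1-p) log₂(1-p) is the binary entropy function.

H(0.1052) = 0.4853 bits
C = 1 - 0.4853 = 0.5147 bits per symbol

This means we can reliably transmit up to 0.5147 bits of information per channel use.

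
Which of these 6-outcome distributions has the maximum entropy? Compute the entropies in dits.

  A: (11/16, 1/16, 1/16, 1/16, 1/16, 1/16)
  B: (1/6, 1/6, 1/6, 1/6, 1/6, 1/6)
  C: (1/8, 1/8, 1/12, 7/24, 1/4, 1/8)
B

For a discrete distribution over n outcomes, entropy is maximized by the uniform distribution.

Computing entropies:
H(A) = 0.4882 dits
H(B) = 0.7782 dits
H(C) = 0.7352 dits

The uniform distribution (where all probabilities equal 1/6) achieves the maximum entropy of log_10(6) = 0.7782 dits.

Distribution B has the highest entropy.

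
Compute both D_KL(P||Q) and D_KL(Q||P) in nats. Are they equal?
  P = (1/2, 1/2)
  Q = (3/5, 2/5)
D_KL(P||Q) = 0.0204, D_KL(Q||P) = 0.0201

KL divergence is not symmetric: D_KL(P||Q) ≠ D_KL(Q||P) in general.

D_KL(P||Q) = 0.0204 nats
D_KL(Q||P) = 0.0201 nats

No, they are not equal!

This asymmetry is why KL divergence is not a true distance metric.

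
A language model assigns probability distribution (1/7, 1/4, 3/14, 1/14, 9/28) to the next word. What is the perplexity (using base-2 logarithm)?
4.5176

Perplexity is 2^H (or exp(H) for natural log).

First, H = -Σ p log p = 2.1755 bits
Perplexity = 2^2.1755 = 4.5176

Interpretation: The model's uncertainty is equivalent to choosing uniformly among 4.5 options.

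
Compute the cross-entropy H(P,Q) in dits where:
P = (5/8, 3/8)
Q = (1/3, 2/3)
0.3642 dits

Cross-entropy: H(P,Q) = -Σ p(x) log q(x)

Alternatively: H(P,Q) = H(P) + D_KL(P||Q)
H(P) = 0.2873 dits
D_KL(P||Q) = 0.0769 dits

H(P,Q) = 0.2873 + 0.0769 = 0.3642 dits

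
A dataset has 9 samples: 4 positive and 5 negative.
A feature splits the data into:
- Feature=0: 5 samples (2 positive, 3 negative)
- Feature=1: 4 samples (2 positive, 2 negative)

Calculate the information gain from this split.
0.0072 bits

Information Gain = H(Y) - H(Y|Feature)

Before split:
P(positive) = 4/9 = 0.4444
H(Y) = 0.9911 bits

After split:
Feature=0: H = 0.9710 bits (weight = 5/9)
Feature=1: H = 1.0000 bits (weight = 4/9)
H(Y|Feature) = (5/9)×0.9710 + (4/9)×1.0000 = 0.9839 bits

Information Gain = 0.9911 - 0.9839 = 0.0072 bits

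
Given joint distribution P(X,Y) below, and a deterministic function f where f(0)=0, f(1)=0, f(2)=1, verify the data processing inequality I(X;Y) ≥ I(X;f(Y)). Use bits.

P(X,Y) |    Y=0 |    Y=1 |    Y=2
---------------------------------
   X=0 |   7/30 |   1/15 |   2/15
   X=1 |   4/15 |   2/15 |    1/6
I(X;Y) = 0.0078, I(X;f(Y)) = 0.0002, inequality holds: 0.0078 ≥ 0.0002

Data Processing Inequality: For any Markov chain X → Y → Z, we have I(X;Y) ≥ I(X;Z).

Here Z = f(Y) is a deterministic function of Y, forming X → Y → Z.

Original I(X;Y) = 0.0078 bits

After applying f:
P(X,Z) where Z=f(Y):
- P(X,Z=0) = P(X,Y=0) + P(X,Y=1)
- P(X,Z=1) = P(X,Y=2)

I(X;Z) = I(X;f(Y)) = 0.0002 bits

Verification: 0.0078 ≥ 0.0002 ✓

Information cannot be created by processing; the function f can only lose information about X.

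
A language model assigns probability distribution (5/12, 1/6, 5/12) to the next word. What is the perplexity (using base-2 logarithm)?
2.7960

Perplexity is 2^H (or exp(H) for natural log).

First, H = -Σ p log p = 1.4834 bits
Perplexity = 2^1.4834 = 2.7960

Interpretation: The model's uncertainty is equivalent to choosing uniformly among 2.8 options.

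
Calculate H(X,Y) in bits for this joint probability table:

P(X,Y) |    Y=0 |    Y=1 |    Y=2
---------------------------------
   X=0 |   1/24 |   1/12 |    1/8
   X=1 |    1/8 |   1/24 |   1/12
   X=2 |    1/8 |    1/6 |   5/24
3.0069 bits

Joint entropy is H(X,Y) = -Σ_{x,y} p(x,y) log p(x,y).

Summing over all non-zero entries:
H(X,Y) = -[1/24·log_2(1/24) + 1/12·log_2(1/12) + 1/8·log_2(1/8) + 1/8·log_2(1/8) + 1/24·log_2(1/24) + 1/12·log_2(1/12) + 1/8·log_2(1/8) + 1/6·log_2(1/6) + 5/24·log_2(5/24)]
H(X,Y) = 3.0069 bits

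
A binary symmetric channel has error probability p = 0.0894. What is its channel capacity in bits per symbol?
0.5655 bits

For a binary symmetric channel (BSC) with error probability p:
Capacity C = 1 - H(p) bits per symbol

where H(p) = -p log₂(p) - (1-p) log₂(1-p) is the binary entropy function.

H(0.0894) = 0.4345 bits
C = 1 - 0.4345 = 0.5655 bits per symbol

This means we can reliably transmit up to 0.5655 bits of information per channel use.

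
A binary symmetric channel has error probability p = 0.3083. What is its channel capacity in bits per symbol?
0.1088 bits

For a binary symmetric channel (BSC) with error probability p:
Capacity C = 1 - H(p) bits per symbol

where H(p) = -p log₂(p) - (1-p) log₂(1-p) is the binary entropy function.

H(0.3083) = 0.8912 bits
C = 1 - 0.8912 = 0.1088 bits per symbol

This means we can reliably transmit up to 0.1088 bits of information per channel use.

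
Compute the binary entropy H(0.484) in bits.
0.9993 bits

The binary entropy function is:
H(p) = -p log(p) - (1-p) log(1-p)

H(0.484) = -0.484 × log_2(0.484) - 0.516 × log_2(0.516)
H(0.484) = 0.9993 bits

Note: Binary entropy is maximized at p=0.5 (H=1 bit) and minimized at p=0 or p=1 (H=0).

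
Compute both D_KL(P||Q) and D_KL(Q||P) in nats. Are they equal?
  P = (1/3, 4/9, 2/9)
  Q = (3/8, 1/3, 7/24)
D_KL(P||Q) = 0.0282, D_KL(Q||P) = 0.0276

KL divergence is not symmetric: D_KL(P||Q) ≠ D_KL(Q||P) in general.

D_KL(P||Q) = 0.0282 nats
D_KL(Q||P) = 0.0276 nats

No, they are not equal!

This asymmetry is why KL divergence is not a true distance metric.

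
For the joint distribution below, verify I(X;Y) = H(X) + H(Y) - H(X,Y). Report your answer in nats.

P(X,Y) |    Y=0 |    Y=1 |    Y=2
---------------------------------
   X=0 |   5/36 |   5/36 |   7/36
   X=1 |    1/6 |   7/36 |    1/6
I(X;Y) = 0.0054 nats

Mutual information has multiple equivalent forms:
- I(X;Y) = H(X) - H(X|Y)
- I(X;Y) = H(Y) - H(Y|X)
- I(X;Y) = H(X) + H(Y) - H(X,Y)

Computing all quantities:
H(X) = 0.6916, H(Y) = 1.0963, H(X,Y) = 1.7825
H(X|Y) = 0.6862, H(Y|X) = 1.0909

Verification:
H(X) - H(X|Y) = 0.6916 - 0.6862 = 0.0054
H(Y) - H(Y|X) = 1.0963 - 1.0909 = 0.0054
H(X) + H(Y) - H(X,Y) = 0.6916 + 1.0963 - 1.7825 = 0.0054

All forms give I(X;Y) = 0.0054 nats. ✓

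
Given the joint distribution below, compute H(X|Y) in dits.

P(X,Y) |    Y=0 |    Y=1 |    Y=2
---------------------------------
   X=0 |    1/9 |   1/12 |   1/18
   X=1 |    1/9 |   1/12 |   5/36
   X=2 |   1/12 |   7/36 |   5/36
0.4519 dits

Using the chain rule: H(X|Y) = H(X,Y) - H(Y)

First, compute H(X,Y) = 0.9280 dits

Marginal P(Y) = (11/36, 13/36, 1/3)
H(Y) = 0.4761 dits

H(X|Y) = H(X,Y) - H(Y) = 0.9280 - 0.4761 = 0.4519 dits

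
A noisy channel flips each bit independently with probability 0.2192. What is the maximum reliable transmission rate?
0.2413 bits

For a binary symmetric channel (BSC) with error probability p:
Capacity C = 1 - H(p) bits per symbol

where H(p) = -p log₂(p) - (1-p) log₂(1-p) is the binary entropy function.

H(0.2192) = 0.7587 bits
C = 1 - 0.7587 = 0.2413 bits per symbol

This means we can reliably transmit up to 0.2413 bits of information per channel use.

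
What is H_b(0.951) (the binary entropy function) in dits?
0.0849 dits

The binary entropy function is:
H(p) = -p log(p) - (1-p) log(1-p)

H(0.951) = -0.951 × log_10(0.951) - 0.049 × log_10(0.049)
H(0.951) = 0.0849 dits

Note: Binary entropy is maximized at p=0.5 (H=1 bit) and minimized at p=0 or p=1 (H=0).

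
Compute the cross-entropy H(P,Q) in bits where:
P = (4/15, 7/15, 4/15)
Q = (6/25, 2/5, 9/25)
1.5590 bits

Cross-entropy: H(P,Q) = -Σ p(x) log q(x)

Alternatively: H(P,Q) = H(P) + D_KL(P||Q)
H(P) = 1.5301 bits
D_KL(P||Q) = 0.0289 bits

H(P,Q) = 1.5301 + 0.0289 = 1.5590 bits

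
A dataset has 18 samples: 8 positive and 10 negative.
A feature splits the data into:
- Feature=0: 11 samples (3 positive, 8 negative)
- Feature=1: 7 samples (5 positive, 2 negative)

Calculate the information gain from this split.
0.1388 bits

Information Gain = H(Y) - H(Y|Feature)

Before split:
P(positive) = 8/18 = 0.4444
H(Y) = 0.9911 bits

After split:
Feature=0: H = 0.8454 bits (weight = 11/18)
Feature=1: H = 0.8631 bits (weight = 7/18)
H(Y|Feature) = (11/18)×0.8454 + (7/18)×0.8631 = 0.8523 bits

Information Gain = 0.9911 - 0.8523 = 0.1388 bits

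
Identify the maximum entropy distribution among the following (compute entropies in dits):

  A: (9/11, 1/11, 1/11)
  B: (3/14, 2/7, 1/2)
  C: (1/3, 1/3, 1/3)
C

For a discrete distribution over n outcomes, entropy is maximized by the uniform distribution.

Computing entropies:
H(A) = 0.2606 dits
H(B) = 0.4493 dits
H(C) = 0.4771 dits

The uniform distribution (where all probabilities equal 1/3) achieves the maximum entropy of log_10(3) = 0.4771 dits.

Distribution C has the highest entropy.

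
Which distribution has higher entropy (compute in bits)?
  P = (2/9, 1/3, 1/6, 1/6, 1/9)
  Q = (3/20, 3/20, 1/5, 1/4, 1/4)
Q

Computing entropies in bits:
H(P) = 2.2244
H(Q) = 2.2855

Distribution Q has higher entropy.

Intuition: The distribution closer to uniform (more spread out) has higher entropy.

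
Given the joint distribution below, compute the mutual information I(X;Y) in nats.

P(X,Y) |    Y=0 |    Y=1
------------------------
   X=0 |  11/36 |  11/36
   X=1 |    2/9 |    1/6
0.0024 nats

Mutual information: I(X;Y) = H(X) + H(Y) - H(X,Y)

Marginals:
P(X) = (11/18, 7/18), H(X) = 0.6682 nats
P(Y) = (19/36, 17/36), H(Y) = 0.6916 nats

Joint entropy: H(X,Y) = 1.3574 nats

I(X;Y) = 0.6682 + 0.6916 - 1.3574 = 0.0024 nats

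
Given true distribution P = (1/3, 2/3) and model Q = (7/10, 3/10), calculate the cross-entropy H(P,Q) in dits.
0.4002 dits

Cross-entropy: H(P,Q) = -Σ p(x) log q(x)

Alternatively: H(P,Q) = H(P) + D_KL(P||Q)
H(P) = 0.2764 dits
D_KL(P||Q) = 0.1238 dits

H(P,Q) = 0.2764 + 0.1238 = 0.4002 dits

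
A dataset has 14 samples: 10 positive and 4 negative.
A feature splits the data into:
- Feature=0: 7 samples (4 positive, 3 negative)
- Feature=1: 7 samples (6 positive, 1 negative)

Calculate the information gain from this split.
0.0747 bits

Information Gain = H(Y) - H(Y|Feature)

Before split:
P(positive) = 10/14 = 0.7143
H(Y) = 0.8631 bits

After split:
Feature=0: H = 0.9852 bits (weight = 7/14)
Feature=1: H = 0.5917 bits (weight = 7/14)
H(Y|Feature) = (7/14)×0.9852 + (7/14)×0.5917 = 0.7885 bits

Information Gain = 0.8631 - 0.7885 = 0.0747 bits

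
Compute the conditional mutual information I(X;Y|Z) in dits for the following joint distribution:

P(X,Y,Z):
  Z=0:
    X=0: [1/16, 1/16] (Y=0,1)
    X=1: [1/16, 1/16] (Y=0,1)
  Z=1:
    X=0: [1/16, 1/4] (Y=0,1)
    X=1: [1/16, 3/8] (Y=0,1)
0.0009 dits

Conditional mutual information: I(X;Y|Z) = H(X|Z) + H(Y|Z) - H(X,Y|Z)

H(Z) = 0.2442
H(X,Z) = 0.5407 → H(X|Z) = 0.2965
H(Y,Z) = 0.4662 → H(Y|Z) = 0.2220
H(X,Y,Z) = 0.7618 → H(X,Y|Z) = 0.5176

I(X;Y|Z) = 0.2965 + 0.2220 - 0.5176 = 0.0009 dits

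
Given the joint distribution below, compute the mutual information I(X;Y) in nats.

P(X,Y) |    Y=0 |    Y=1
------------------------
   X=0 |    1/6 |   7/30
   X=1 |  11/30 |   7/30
0.0183 nats

Mutual information: I(X;Y) = H(X) + H(Y) - H(X,Y)

Marginals:
P(X) = (2/5, 3/5), H(X) = 0.6730 nats
P(Y) = (8/15, 7/15), H(Y) = 0.6909 nats

Joint entropy: H(X,Y) = 1.3456 nats

I(X;Y) = 0.6730 + 0.6909 - 1.3456 = 0.0183 nats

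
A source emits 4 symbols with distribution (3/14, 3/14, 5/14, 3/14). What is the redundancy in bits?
0.0408 bits

Redundancy measures how far a source is from maximum entropy:
R = H_max - H(X)

Maximum entropy for 4 symbols: H_max = log_2(4) = 2.0000 bits
Actual entropy: H(X) = 1.9592 bits
Redundancy: R = 2.0000 - 1.9592 = 0.0408 bits

This redundancy represents potential for compression: the source could be compressed by 0.0408 bits per symbol.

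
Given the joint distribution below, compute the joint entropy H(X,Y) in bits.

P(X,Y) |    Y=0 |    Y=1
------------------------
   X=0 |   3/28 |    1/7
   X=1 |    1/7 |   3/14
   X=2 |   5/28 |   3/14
2.5436 bits

Joint entropy is H(X,Y) = -Σ_{x,y} p(x,y) log p(x,y).

Summing over all non-zero entries:
H(X,Y) = -[3/28·log_2(3/28) + 1/7·log_2(1/7) + 1/7·log_2(1/7) + 3/14·log_2(3/14) + 5/28·log_2(5/28) + 3/14·log_2(3/14)]
H(X,Y) = 2.5436 bits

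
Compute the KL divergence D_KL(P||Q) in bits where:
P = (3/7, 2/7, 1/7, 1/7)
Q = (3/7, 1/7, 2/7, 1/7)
0.1429 bits

KL divergence: D_KL(P||Q) = Σ p(x) log(p(x)/q(x))

Computing term by term:
  x=0: 3/7 × log_2[(3/7)/(3/7)] = 3/7 × 0.0000 = 0.0000
  x=1: 2/7 × log_2[(2/7)/(1/7)] = 2/7 × 1.0000 = 0.2857
  x=2: 1/7 × log_2[(1/7)/(2/7)] = 1/7 × -1.0000 = -0.1429
  x=3: 1/7 × log_2[(1/7)/(1/7)] = 1/7 × 0.0000 = 0.0000

D_KL(P||Q) = 0.1429 bits

Note: KL divergence is always non-negative and equals 0 iff P = Q.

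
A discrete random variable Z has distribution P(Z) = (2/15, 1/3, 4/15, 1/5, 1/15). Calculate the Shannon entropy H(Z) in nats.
1.4898 nats

Shannon entropy is H(X) = -Σ p(x) log p(x).

For P = (2/15, 1/3, 4/15, 1/5, 1/15):
H = -2/15 × log_e(2/15) -1/3 × log_e(1/3) -4/15 × log_e(4/15) -1/5 × log_e(1/5) -1/15 × log_e(1/15)
H = 1.4898 nats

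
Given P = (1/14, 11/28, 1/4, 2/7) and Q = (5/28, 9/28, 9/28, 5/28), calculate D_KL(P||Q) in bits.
0.1224 bits

KL divergence: D_KL(P||Q) = Σ p(x) log(p(x)/q(x))

Computing term by term:
  x=0: 1/14 × log_2[(1/14)/(5/28)] = 1/14 × -1.3219 = -0.0944
  x=1: 11/28 × log_2[(11/28)/(9/28)] = 11/28 × 0.2895 = 0.1137
  x=2: 1/4 × log_2[(1/4)/(9/28)] = 1/4 × -0.3626 = -0.0906
  x=3: 2/7 × log_2[(2/7)/(5/28)] = 2/7 × 0.6781 = 0.1937

D_KL(P||Q) = 0.1224 bits

Note: KL divergence is always non-negative and equals 0 iff P = Q.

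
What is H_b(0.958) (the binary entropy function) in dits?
0.0757 dits

The binary entropy function is:
H(p) = -p log(p) - (1-p) log(1-p)

H(0.958) = -0.958 × log_10(0.958) - 0.042 × log_10(0.042)
H(0.958) = 0.0757 dits

Note: Binary entropy is maximized at p=0.5 (H=1 bit) and minimized at p=0 or p=1 (H=0).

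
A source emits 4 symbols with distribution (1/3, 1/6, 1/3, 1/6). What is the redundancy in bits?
0.0817 bits

Redundancy measures how far a source is from maximum entropy:
R = H_max - H(X)

Maximum entropy for 4 symbols: H_max = log_2(4) = 2.0000 bits
Actual entropy: H(X) = 1.9183 bits
Redundancy: R = 2.0000 - 1.9183 = 0.0817 bits

This redundancy represents potential for compression: the source could be compressed by 0.0817 bits per symbol.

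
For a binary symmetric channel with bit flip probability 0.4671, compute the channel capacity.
0.0031 bits

For a binary symmetric channel (BSC) with error probability p:
Capacity C = 1 - H(p) bits per symbol

where H(p) = -p log₂(p) - (1-p) log₂(1-p) is the binary entropy function.

H(0.4671) = 0.9969 bits
C = 1 - 0.9969 = 0.0031 bits per symbol

This means we can reliably transmit up to 0.0031 bits of information per channel use.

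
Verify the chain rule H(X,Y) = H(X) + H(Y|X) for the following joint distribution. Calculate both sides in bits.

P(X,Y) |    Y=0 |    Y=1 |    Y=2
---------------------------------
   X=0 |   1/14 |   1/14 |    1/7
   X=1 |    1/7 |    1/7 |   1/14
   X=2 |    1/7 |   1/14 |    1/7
H(X,Y) = 3.0931, H(X) = 1.5774, H(Y|X) = 1.5157 (all in bits)

Chain rule: H(X,Y) = H(X) + H(Y|X)

Left side — joint entropy directly:
H(X,Y) = -Σ p(x,y) log p(x,y) = 3.0931 bits

Right side — compute H(Y|X) from the conditional distributions:
P(X) = (2/7, 5/14, 5/14), so H(X) = 1.5774 bits
H(Y|X) = Σ_x P(X=x) · H(Y|X=x):
  P(Y|X=0) = (1/4, 1/4, 1/2), H(Y|X=0) = 1.5000, weight P(X=0) = 2/7
  P(Y|X=1) = (2/5, 2/5, 1/5), H(Y|X=1) = 1.5219, weight P(X=1) = 5/14
  P(Y|X=2) = (2/5, 1/5, 2/5), H(Y|X=2) = 1.5219, weight P(X=2) = 5/14
H(Y|X) = 1.5157 bits

H(X) + H(Y|X) = 1.5774 + 1.5157 = 3.0931 bits

Both sides equal 3.0931 bits. ✓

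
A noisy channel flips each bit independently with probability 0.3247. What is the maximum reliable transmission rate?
0.0906 bits

For a binary symmetric channel (BSC) with error probability p:
Capacity C = 1 - H(p) bits per symbol

where H(p) = -p log₂(p) - (1-p) log₂(1-p) is the binary entropy function.

H(0.3247) = 0.9094 bits
C = 1 - 0.9094 = 0.0906 bits per symbol

This means we can reliably transmit up to 0.0906 bits of information per channel use.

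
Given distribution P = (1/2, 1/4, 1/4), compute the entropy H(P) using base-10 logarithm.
0.4515 dits

Shannon entropy is H(X) = -Σ p(x) log p(x).

For P = (1/2, 1/4, 1/4):
H = -1/2 × log_10(1/2) -1/4 × log_10(1/4) -1/4 × log_10(1/4)
H = 0.4515 dits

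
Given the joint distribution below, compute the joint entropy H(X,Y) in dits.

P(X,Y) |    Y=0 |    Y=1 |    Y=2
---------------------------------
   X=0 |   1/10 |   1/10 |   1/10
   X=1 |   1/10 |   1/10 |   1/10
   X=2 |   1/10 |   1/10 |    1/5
0.9398 dits

Joint entropy is H(X,Y) = -Σ_{x,y} p(x,y) log p(x,y).

Summing over all non-zero entries:
H(X,Y) = -[1/10·log_10(1/10) + 1/10·log_10(1/10) + 1/10·log_10(1/10) + 1/10·log_10(1/10) + 1/10·log_10(1/10) + 1/10·log_10(1/10) + 1/10·log_10(1/10) + 1/10·log_10(1/10) + 1/5·log_10(1/5)]
H(X,Y) = 0.9398 dits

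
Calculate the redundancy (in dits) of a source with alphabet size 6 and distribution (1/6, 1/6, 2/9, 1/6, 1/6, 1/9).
0.0082 dits

Redundancy measures how far a source is from maximum entropy:
R = H_max - H(X)

Maximum entropy for 6 symbols: H_max = log_10(6) = 0.7782 dits
Actual entropy: H(X) = 0.7700 dits
Redundancy: R = 0.7782 - 0.7700 = 0.0082 dits

This redundancy represents potential for compression: the source could be compressed by 0.0082 dits per symbol.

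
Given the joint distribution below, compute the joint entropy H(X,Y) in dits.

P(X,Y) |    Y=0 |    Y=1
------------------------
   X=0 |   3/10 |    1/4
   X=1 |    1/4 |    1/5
0.5977 dits

Joint entropy is H(X,Y) = -Σ_{x,y} p(x,y) log p(x,y).

Summing over all non-zero entries:
H(X,Y) = -[3/10·log_10(3/10) + 1/4·log_10(1/4) + 1/4·log_10(1/4) + 1/5·log_10(1/5)]
H(X,Y) = 0.5977 dits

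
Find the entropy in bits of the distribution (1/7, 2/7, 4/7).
1.3788 bits

Shannon entropy is H(X) = -Σ p(x) log p(x).

For P = (1/7, 2/7, 4/7):
H = -1/7 × log_2(1/7) -2/7 × log_2(2/7) -4/7 × log_2(4/7)
H = 1.3788 bits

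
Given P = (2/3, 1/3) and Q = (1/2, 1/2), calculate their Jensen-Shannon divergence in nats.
0.0144 nats

Jensen-Shannon divergence is:
JSD(P||Q) = 0.5 × D_KL(P||M) + 0.5 × D_KL(Q||M)
where M = 0.5 × (P + Q) is the mixture distribution.

M = 0.5 × (2/3, 1/3) + 0.5 × (1/2, 1/2) = (7/12, 5/12)

D_KL(P||M) = 0.0146 nats
D_KL(Q||M) = 0.0141 nats

JSD(P||Q) = 0.5 × 0.0146 + 0.5 × 0.0141 = 0.0144 nats

Unlike KL divergence, JSD is symmetric and bounded: 0 ≤ JSD ≤ log(2).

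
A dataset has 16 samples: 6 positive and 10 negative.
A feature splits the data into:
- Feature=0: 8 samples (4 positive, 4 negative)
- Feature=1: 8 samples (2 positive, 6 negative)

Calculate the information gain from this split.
0.0488 bits

Information Gain = H(Y) - H(Y|Feature)

Before split:
P(positive) = 6/16 = 0.3750
H(Y) = 0.9544 bits

After split:
Feature=0: H = 1.0000 bits (weight = 8/16)
Feature=1: H = 0.8113 bits (weight = 8/16)
H(Y|Feature) = (8/16)×1.0000 + (8/16)×0.8113 = 0.9056 bits

Information Gain = 0.9544 - 0.9056 = 0.0488 bits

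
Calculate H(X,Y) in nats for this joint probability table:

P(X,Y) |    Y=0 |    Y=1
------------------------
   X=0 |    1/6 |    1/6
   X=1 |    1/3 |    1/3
1.3297 nats

Joint entropy is H(X,Y) = -Σ_{x,y} p(x,y) log p(x,y).

Summing over all non-zero entries:
H(X,Y) = -[1/6·log_e(1/6) + 1/6·log_e(1/6) + 1/3·log_e(1/3) + 1/3·log_e(1/3)]
H(X,Y) = 1.3297 nats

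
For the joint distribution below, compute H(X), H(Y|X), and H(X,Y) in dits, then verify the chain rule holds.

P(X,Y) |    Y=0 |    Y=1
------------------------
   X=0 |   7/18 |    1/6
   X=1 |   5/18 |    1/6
H(X,Y) = 0.5734, H(X) = 0.2983, H(Y|X) = 0.2751 (all in dits)

Chain rule: H(X,Y) = H(X) + H(Y|X)

Left side — joint entropy directly:
H(X,Y) = -Σ p(x,y) log p(x,y) = 0.5734 dits

Right side — compute H(Y|X) from the conditional distributions:
P(X) = (5/9, 4/9), so H(X) = 0.2983 dits
H(Y|X) = Σ_x P(X=x) · H(Y|X=x):
  P(Y|X=0) = (7/10, 3/10), H(Y|X=0) = 0.2653, weight P(X=0) = 5/9
  P(Y|X=1) = (5/8, 3/8), H(Y|X=1) = 0.2873, weight P(X=1) = 4/9
H(Y|X) = 0.2751 dits

H(X) + H(Y|X) = 0.2983 + 0.2751 = 0.5734 dits

Both sides equal 0.5734 dits. ✓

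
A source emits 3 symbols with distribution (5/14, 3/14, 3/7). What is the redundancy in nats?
0.0377 nats

Redundancy measures how far a source is from maximum entropy:
R = H_max - H(X)

Maximum entropy for 3 symbols: H_max = log_e(3) = 1.0986 nats
Actual entropy: H(X) = 1.0609 nats
Redundancy: R = 1.0986 - 1.0609 = 0.0377 nats

This redundancy represents potential for compression: the source could be compressed by 0.0377 nats per symbol.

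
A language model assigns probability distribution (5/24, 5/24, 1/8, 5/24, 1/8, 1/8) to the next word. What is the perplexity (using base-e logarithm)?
5.8135

Perplexity is e^H (or exp(H) for natural log).

First, H = -Σ p log p = 1.7602 nats
Perplexity = e^1.7602 = 5.8135

Interpretation: The model's uncertainty is equivalent to choosing uniformly among 5.8 options.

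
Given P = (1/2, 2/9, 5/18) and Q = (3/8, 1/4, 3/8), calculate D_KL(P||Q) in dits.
0.0149 dits

KL divergence: D_KL(P||Q) = Σ p(x) log(p(x)/q(x))

Computing term by term:
  x=0: 1/2 × log_10[(1/2)/(3/8)] = 1/2 × 0.1249 = 0.0625
  x=1: 2/9 × log_10[(2/9)/(1/4)] = 2/9 × -0.0512 = -0.0114
  x=2: 5/18 × log_10[(5/18)/(3/8)] = 5/18 × -0.1303 = -0.0362

D_KL(P||Q) = 0.0149 dits

Note: KL divergence is always non-negative and equals 0 iff P = Q.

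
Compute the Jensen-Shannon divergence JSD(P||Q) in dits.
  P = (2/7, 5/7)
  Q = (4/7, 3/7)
0.0184 dits

Jensen-Shannon divergence is:
JSD(P||Q) = 0.5 × D_KL(P||M) + 0.5 × D_KL(Q||M)
where M = 0.5 × (P + Q) is the mixture distribution.

M = 0.5 × (2/7, 5/7) + 0.5 × (4/7, 3/7) = (3/7, 4/7)

D_KL(P||M) = 0.0189 dits
D_KL(Q||M) = 0.0178 dits

JSD(P||Q) = 0.5 × 0.0189 + 0.5 × 0.0178 = 0.0184 dits

Unlike KL divergence, JSD is symmetric and bounded: 0 ≤ JSD ≤ log(2).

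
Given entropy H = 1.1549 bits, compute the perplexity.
2.2267

Perplexity is 2^H (or exp(H) for natural log).

H = 1.1549 bits
Perplexity = 2^1.1549 = 2.2267

Interpretation: The model's uncertainty is equivalent to choosing uniformly among 2.2 options.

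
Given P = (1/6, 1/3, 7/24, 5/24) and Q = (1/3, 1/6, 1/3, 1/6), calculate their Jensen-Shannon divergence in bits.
0.0435 bits

Jensen-Shannon divergence is:
JSD(P||Q) = 0.5 × D_KL(P||M) + 0.5 × D_KL(Q||M)
where M = 0.5 × (P + Q) is the mixture distribution.

M = 0.5 × (1/6, 1/3, 7/24, 5/24) + 0.5 × (1/3, 1/6, 1/3, 1/6) = (1/4, 1/4, 5/16, 3/16)

D_KL(P||M) = 0.0435 bits
D_KL(Q||M) = 0.0436 bits

JSD(P||Q) = 0.5 × 0.0435 + 0.5 × 0.0436 = 0.0435 bits

Unlike KL divergence, JSD is symmetric and bounded: 0 ≤ JSD ≤ log(2).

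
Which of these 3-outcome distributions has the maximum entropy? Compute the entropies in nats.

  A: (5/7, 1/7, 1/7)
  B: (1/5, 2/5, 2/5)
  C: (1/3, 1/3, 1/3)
C

For a discrete distribution over n outcomes, entropy is maximized by the uniform distribution.

Computing entropies:
H(A) = 0.7963 nats
H(B) = 1.0549 nats
H(C) = 1.0986 nats

The uniform distribution (where all probabilities equal 1/3) achieves the maximum entropy of log_e(3) = 1.0986 nats.

Distribution C has the highest entropy.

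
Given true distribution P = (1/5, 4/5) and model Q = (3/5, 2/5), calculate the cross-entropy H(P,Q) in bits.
1.2049 bits

Cross-entropy: H(P,Q) = -Σ p(x) log q(x)

Alternatively: H(P,Q) = H(P) + D_KL(P||Q)
H(P) = 0.7219 bits
D_KL(P||Q) = 0.4830 bits

H(P,Q) = 0.7219 + 0.4830 = 1.2049 bits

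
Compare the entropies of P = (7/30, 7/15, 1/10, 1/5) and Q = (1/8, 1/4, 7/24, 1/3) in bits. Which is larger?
Q

Computing entropies in bits:
H(P) = 1.7996
H(Q) = 1.9218

Distribution Q has higher entropy.

Intuition: The distribution closer to uniform (more spread out) has higher entropy.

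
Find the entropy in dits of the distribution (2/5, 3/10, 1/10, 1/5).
0.5558 dits

Shannon entropy is H(X) = -Σ p(x) log p(x).

For P = (2/5, 3/10, 1/10, 1/5):
H = -2/5 × log_10(2/5) -3/10 × log_10(3/10) -1/10 × log_10(1/10) -1/5 × log_10(1/5)
H = 0.5558 dits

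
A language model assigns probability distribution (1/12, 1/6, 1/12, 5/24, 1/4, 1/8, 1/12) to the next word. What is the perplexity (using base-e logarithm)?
6.3799

Perplexity is e^H (or exp(H) for natural log).

First, H = -Σ p log p = 1.8532 nats
Perplexity = e^1.8532 = 6.3799

Interpretation: The model's uncertainty is equivalent to choosing uniformly among 6.4 options.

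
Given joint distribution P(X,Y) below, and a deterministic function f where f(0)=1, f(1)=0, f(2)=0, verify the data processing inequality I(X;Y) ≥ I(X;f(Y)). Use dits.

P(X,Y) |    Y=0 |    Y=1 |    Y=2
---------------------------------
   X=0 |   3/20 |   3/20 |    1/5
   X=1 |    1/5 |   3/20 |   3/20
I(X;Y) = 0.0031, I(X;f(Y)) = 0.0024, inequality holds: 0.0031 ≥ 0.0024

Data Processing Inequality: For any Markov chain X → Y → Z, we have I(X;Y) ≥ I(X;Z).

Here Z = f(Y) is a deterministic function of Y, forming X → Y → Z.

Original I(X;Y) = 0.0031 dits

After applying f:
P(X,Z) where Z=f(Y):
- P(X,Z=0) = P(X,Y=1) + P(X,Y=2)
- P(X,Z=1) = P(X,Y=0)

I(X;Z) = I(X;f(Y)) = 0.0024 dits

Verification: 0.0031 ≥ 0.0024 ✓

Information cannot be created by processing; the function f can only lose information about X.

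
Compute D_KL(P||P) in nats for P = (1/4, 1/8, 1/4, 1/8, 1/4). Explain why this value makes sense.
0.0000 nats

KL divergence satisfies the Gibbs inequality: D_KL(P||Q) ≥ 0 for all distributions P, Q.

D_KL(P||Q) = Σ p(x) log(p(x)/q(x))
Each term is p(x) × log_e(p(x)/p(x)) = p(x) × log_e(1) = 0, so the sum is 0.
D_KL(P||Q) = 0.0000 nats

When P = Q, the KL divergence is exactly 0, as there is no 'divergence' between identical distributions.

This non-negativity is a fundamental property: relative entropy cannot be negative because it measures how different Q is from P.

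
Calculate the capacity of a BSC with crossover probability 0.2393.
0.2061 bits

For a binary symmetric channel (BSC) with error probability p:
Capacity C = 1 - H(p) bits per symbol

where H(p) = -p log₂(p) - (1-p) log₂(1-p) is the binary entropy function.

H(0.2393) = 0.7939 bits
C = 1 - 0.7939 = 0.2061 bits per symbol

This means we can reliably transmit up to 0.2061 bits of information per channel use.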